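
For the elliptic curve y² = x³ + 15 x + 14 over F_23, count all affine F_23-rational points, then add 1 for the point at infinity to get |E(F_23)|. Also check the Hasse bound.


Affine points = {(2, 11), (2, 12), (4, 0), (7, 5), (7, 18), (8, 5), (8, 18), (9, 2), (9, 21), (12, 6), (12, 17), (14, 1), (14, 22), (15, 7), (15, 16), (16, 7), (16, 16)}; affine count = 17; |E(F_23)| = 18.

Discriminant check: Δ ∝ 4a³ + 27b² = 4·15³ + 27·14² = 4·3375 + 27·196 ≡ 1 (mod 23). Nonzero ⇒ E is nonsingular.
For each x ∈ F_23, compute rhs = x³ + 15·x + 14 mod 23, then count y ∈ F_23 with y² ≡ rhs.
  x = 0: rhs = 14, matching y values: none (0 points).
  x = 1: rhs = 7, matching y values: none (0 points).
  x = 2: rhs = 6, matching y values: 11, 12 (2 points).
  x = 3: rhs = 17, matching y values: none (0 points).
  x = 4: rhs = 0, matching y values: 0 (1 points).
  x = 5: rhs = 7, matching y values: none (0 points).
  x = 6: rhs = 21, matching y values: none (0 points).
  x = 7: rhs = 2, matching y values: 5, 18 (2 points).
  x = 8: rhs = 2, matching y values: 5, 18 (2 points).
  x = 9: rhs = 4, matching y values: 2, 21 (2 points).
  x = 10: rhs = 14, matching y values: none (0 points).
  x = 11: rhs = 15, matching y values: none (0 points).
  x = 12: rhs = 13, matching y values: 6, 17 (2 points).
  x = 13: rhs = 14, matching y values: none (0 points).
  x = 14: rhs = 1, matching y values: 1, 22 (2 points).
  x = 15: rhs = 3, matching y values: 7, 16 (2 points).
  x = 16: rhs = 3, matching y values: 7, 16 (2 points).
  x = 17: rhs = 7, matching y values: none (0 points).
  x = 18: rhs = 21, matching y values: none (0 points).
  x = 19: rhs = 5, matching y values: none (0 points).
  x = 20: rhs = 11, matching y values: none (0 points).
  x = 21: rhs = 22, matching y values: none (0 points).
  x = 22: rhs = 21, matching y values: none (0 points).
Total affine count: 17.
Full point count |E(F_23)| = 17 + 1 = 18.
Hasse bound: |18 − (23+1)| = |-6| = 6 ≤ 2√23 ≈ 9.5917 ✓.


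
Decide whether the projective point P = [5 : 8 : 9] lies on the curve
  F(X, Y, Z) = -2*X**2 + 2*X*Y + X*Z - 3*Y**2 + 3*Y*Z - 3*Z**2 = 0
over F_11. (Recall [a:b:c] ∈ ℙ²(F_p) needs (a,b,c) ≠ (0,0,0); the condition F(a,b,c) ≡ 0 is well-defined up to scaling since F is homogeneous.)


F(5,8,9) ≡ 10 (mod 11); P is NOT on the curve.

Evaluate F(5, 8, 9) term-by-term (mod 11).
  -2*X**2 ↦ -2·25·1·1 = -50
  2*X*Y ↦ 2·5·8·1 = 80
  X*Z ↦ 1·5·1·9 = 45
  -3*Y**2 ↦ -3·1·64·1 = -192
  3*Y*Z ↦ 3·1·8·9 = 216
  -3*Z**2 ↦ -3·1·1·81 = -243
Sum: F(5, 8, 9) = (-50) + (80) + (45) + (-192) + (216) + (-243) = -144.
Reducing mod 11: -144 ≡ 10 (mod 11).
Since F(a, b, c) ≡ 10 ≠ 0 (mod 11), P does NOT lie on the curve.


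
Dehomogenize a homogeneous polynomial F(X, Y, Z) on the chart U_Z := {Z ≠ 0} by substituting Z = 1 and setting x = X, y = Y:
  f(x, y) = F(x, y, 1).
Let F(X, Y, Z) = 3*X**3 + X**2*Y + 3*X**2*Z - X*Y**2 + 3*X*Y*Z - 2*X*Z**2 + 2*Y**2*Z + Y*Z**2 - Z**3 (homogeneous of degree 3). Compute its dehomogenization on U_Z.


f(x, y) = 3*x**3 + x**2*y + 3*x**2 - x*y**2 + 3*x*y - 2*x + 2*y**2 + y - 1

On U_Z we set Z = 1. Each monomial c·X^i·Y^j·Z^k in F becomes c·x^i·y^j·1^k = c·x^i·y^j.
Substituting Z = 1: F(X, Y, 1) = 3*x**3 + x**2*y + 3*x**2 - x*y**2 + 3*x*y - 2*x + 2*y**2 + y - 1.
Note: deg(f) ≤ deg(F) = 3; strict inequality happens when F is divisible by Z (lost terms).


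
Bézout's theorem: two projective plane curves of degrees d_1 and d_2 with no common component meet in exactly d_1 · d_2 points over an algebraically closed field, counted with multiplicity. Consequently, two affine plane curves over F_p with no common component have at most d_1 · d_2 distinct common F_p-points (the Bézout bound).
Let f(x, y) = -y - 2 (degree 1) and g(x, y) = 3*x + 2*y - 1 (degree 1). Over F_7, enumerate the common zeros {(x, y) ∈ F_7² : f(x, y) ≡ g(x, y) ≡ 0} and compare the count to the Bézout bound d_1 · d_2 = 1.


Common zeros: {(4, 5)}; count = 1; Bézout bound = 1.

deg(f) = 1, deg(g) = 1, so Bézout bound = 1.
Scan x ∈ F_7. For each x, list the y ∈ F_7 with f(x, y) ≡ 0 and those with g(x, y) ≡ 0 (mod 7); the common zeros in that column are the intersection.
  x = 0: f ≡ 0 at y ∈ {5}; g ≡ 0 at y ∈ {4}; common: ∅.
  x = 1: f ≡ 0 at y ∈ {5}; g ≡ 0 at y ∈ {6}; common: ∅.
  x = 2: f ≡ 0 at y ∈ {5}; g ≡ 0 at y ∈ {1}; common: ∅.
  x = 3: f ≡ 0 at y ∈ {5}; g ≡ 0 at y ∈ {3}; common: ∅.
  x = 4: f ≡ 0 at y ∈ {5}; g ≡ 0 at y ∈ {5}; common: {5}.
  x = 5: f ≡ 0 at y ∈ {5}; g ≡ 0 at y ∈ {0}; common: ∅.
  x = 6: f ≡ 0 at y ∈ {5}; g ≡ 0 at y ∈ {2}; common: ∅.
Collecting: common zeros = {(4, 5)}, so the count is 1.
Comparison with the Bézout bound: 1 ≤ 1 = deg(f)·deg(g), as expected for curves with no common component (the bound is attained).


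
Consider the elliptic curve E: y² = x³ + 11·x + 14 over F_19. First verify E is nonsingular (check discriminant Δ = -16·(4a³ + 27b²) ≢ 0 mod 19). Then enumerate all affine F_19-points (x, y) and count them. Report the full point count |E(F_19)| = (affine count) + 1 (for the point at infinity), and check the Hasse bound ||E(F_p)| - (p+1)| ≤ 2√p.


Affine points = {(1, 8), (1, 11), (2, 5), (2, 14), (3, 6), (3, 13), (5, 2), (5, 17), (6, 7), (6, 12), (7, 4), (7, 15), (8, 5), (8, 14), (9, 5), (9, 14), (13, 6), (13, 13), (14, 9), (14, 10), (15, 1), (15, 18), (16, 7), (16, 12)}; affine count = 24; |E(F_19)| = 25.

Discriminant check: Δ ∝ 4a³ + 27b² = 4·11³ + 27·14² = 4·1331 + 27·196 ≡ 14 (mod 19). Nonzero ⇒ E is nonsingular.
For each x ∈ F_19, compute rhs = x³ + 11·x + 14 mod 19, then count y ∈ F_19 with y² ≡ rhs.
  x = 0: rhs = 14, matching y values: none (0 points).
  x = 1: rhs = 7, matching y values: 8, 11 (2 points).
  x = 2: rhs = 6, matching y values: 5, 14 (2 points).
  x = 3: rhs = 17, matching y values: 6, 13 (2 points).
  x = 4: rhs = 8, matching y values: none (0 points).
  x = 5: rhs = 4, matching y values: 2, 17 (2 points).
  x = 6: rhs = 11, matching y values: 7, 12 (2 points).
  x = 7: rhs = 16, matching y values: 4, 15 (2 points).
  x = 8: rhs = 6, matching y values: 5, 14 (2 points).
  x = 9: rhs = 6, matching y values: 5, 14 (2 points).
  x = 10: rhs = 3, matching y values: none (0 points).
  x = 11: rhs = 3, matching y values: none (0 points).
  x = 12: rhs = 12, matching y values: none (0 points).
  x = 13: rhs = 17, matching y values: 6, 13 (2 points).
  x = 14: rhs = 5, matching y values: 9, 10 (2 points).
  x = 15: rhs = 1, matching y values: 1, 18 (2 points).
  x = 16: rhs = 11, matching y values: 7, 12 (2 points).
  x = 17: rhs = 3, matching y values: none (0 points).
  x = 18: rhs = 2, matching y values: none (0 points).
Total affine count: 24.
Full point count |E(F_19)| = 24 + 1 = 25.
Hasse bound: |25 − (19+1)| = |5| = 5 ≤ 2√19 ≈ 8.7178 ✓.


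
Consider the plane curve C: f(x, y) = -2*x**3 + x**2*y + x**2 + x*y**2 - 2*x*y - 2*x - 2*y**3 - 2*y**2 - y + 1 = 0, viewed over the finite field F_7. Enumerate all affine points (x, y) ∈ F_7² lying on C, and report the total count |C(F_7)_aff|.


Affine F_7-points: {(1, 1), (1, 4), (1, 5), (2, 4), (3, 1), (3, 4), (3, 6), (4, 0), (4, 1), (5, 2)}; count = 10.

For each of the 49 pairs (x, y) ∈ F_7², evaluate f(x, y) mod 7. Record the zeros.
  x = 0: [0↦1, 1↦3, 2↦3, 3↦3, 4↦5, 5↦4, 6↦2]  zeros at y ∈ ∅
  x = 1: [0↦5, 1↦0, 2↦2, 3↦6, 4↦0, 5↦0, 6↦1]  zeros at y ∈ {1, 4, 5}
  x = 2: [0↦6, 1↦3, 2↦2, 3↦5, 4↦0, 5↦3, 6↦2]  zeros at y ∈ {4}
  x = 3: [0↦6, 1↦0, 2↦5, 3↦2, 4↦0, 5↦1, 6↦0]  zeros at y ∈ {1, 4, 6}
  x = 4: [0↦0, 1↦0, 2↦6, 3↦6, 4↦2, 5↦3, 6↦4]  zeros at y ∈ {0, 1}
  x = 5: [0↦4, 1↦5, 2↦0, 3↦5, 4↦1, 5↦4, 6↦2]  zeros at y ∈ {2}
  x = 6: [0↦6, 1↦3, 2↦3, 3↦1, 4↦6, 5↦6, 6↦3]  zeros at y ∈ ∅
Collecting zeros: affine points = {(1, 1), (1, 4), (1, 5), (2, 4), (3, 1), (3, 4), (3, 6), (4, 0), (4, 1), (5, 2)}.
Total count |C(F_7)_aff| = 10.


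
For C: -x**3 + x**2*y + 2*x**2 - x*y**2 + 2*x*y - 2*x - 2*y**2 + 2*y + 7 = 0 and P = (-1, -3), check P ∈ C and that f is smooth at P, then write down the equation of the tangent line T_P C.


Tangent line at P: -18*x + 7*y + 3 = 0.

Step 1: f(-1, -3) = 0, so P lies on C.
Step 2: partial derivatives
  f_x(x, y) = -3*x**2 + 2*x*y + 4*x - y**2 + 2*y - 2, f_y(x, y) = x**2 - 2*x*y + 2*x - 4*y + 2.
  f_x(P) = -18, f_y(P) = 7 (gradient nonzero, so P is smooth).
Step 3: tangent line at P: -18·(x − -1) + 7·(y − -3) = 0.
Expanding: -18*x + 7*y + 3 = 0.


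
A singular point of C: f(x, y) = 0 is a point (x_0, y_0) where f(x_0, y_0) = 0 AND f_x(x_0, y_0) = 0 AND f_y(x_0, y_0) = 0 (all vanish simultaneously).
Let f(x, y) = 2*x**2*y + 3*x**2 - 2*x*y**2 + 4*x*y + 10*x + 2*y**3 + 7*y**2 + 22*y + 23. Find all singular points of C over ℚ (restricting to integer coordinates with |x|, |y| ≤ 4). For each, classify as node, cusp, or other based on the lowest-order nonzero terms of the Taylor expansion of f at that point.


Singular points: {(-3, -2)}; classification: node.

Compute partial derivatives:
  f_x = 4*x*y + 6*x - 2*y**2 + 4*y + 10.
  f_y = 2*x**2 - 4*x*y + 4*x + 6*y**2 + 14*y + 22.
Scan x_0 ∈ {−4, ..., 4}. For each x_0, f_y(x_0, y) is a polynomial in y; find its integer roots y ∈ {−4, ..., 4}, then test f_x and f at those candidates.
  x = -4: f_y(-4, y) = 6*y**2 + 30*y + 38; no integer root y with |y| ≤ 4.
  x = -3: f_y(-3, y) = 6*y**2 + 26*y + 28; vanishes at y ∈ {-2}. (-3, -2): f_x = 0, f = 0 — SINGULAR.
  x = -2: f_y(-2, y) = 6*y**2 + 22*y + 22; no integer root y with |y| ≤ 4.
  x = -1: f_y(-1, y) = 6*y**2 + 18*y + 20; no integer root y with |y| ≤ 4.
  x = 0: f_y(0, y) = 6*y**2 + 14*y + 22; no integer root y with |y| ≤ 4.
  x = 1: f_y(1, y) = 6*y**2 + 10*y + 28; no integer root y with |y| ≤ 4.
  x = 2: f_y(2, y) = 6*y**2 + 6*y + 38; no integer root y with |y| ≤ 4.
  x = 3: f_y(3, y) = 6*y**2 + 2*y + 52; no integer root y with |y| ≤ 4.
  x = 4: f_y(4, y) = 6*y**2 - 2*y + 70; no integer root y with |y| ≤ 4.
Only singular point on the grid: (-3, -2).
Classify: substitute x = -3 + u, y = -2 + v and expand: f = 2*u**2*v - u**2 - 2*u*v**2 + 2*v**3 + v**2.
No constant or linear terms (consistent with a singular point). Quadratic part: -u**2 + v**2. Cubic part: 2*u**2*v - 2*u*v**2 + 2*v**3.
The quadratic part v**2 - u**2 = (v − u)(v + u) splits into two distinct linear factors, so there are two distinct tangent lines y − -2 = ±(x − -3) — this is a node (ordinary double point).
Classification: node.


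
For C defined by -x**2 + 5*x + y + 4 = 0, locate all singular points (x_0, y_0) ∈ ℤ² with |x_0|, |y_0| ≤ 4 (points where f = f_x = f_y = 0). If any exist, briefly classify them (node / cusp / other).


No singular points in the scanned grid; C is smooth there.

Compute partial derivatives:
  f_x = 5 - 2*x.
  f_y = 1.
f_y = 1 is a nonzero constant, so f_y never vanishes: no point (x, y) can satisfy f = f_x = f_y = 0. In particular no (x, y) ∈ {−4, ..., 4}² is singular; the curve is smooth.


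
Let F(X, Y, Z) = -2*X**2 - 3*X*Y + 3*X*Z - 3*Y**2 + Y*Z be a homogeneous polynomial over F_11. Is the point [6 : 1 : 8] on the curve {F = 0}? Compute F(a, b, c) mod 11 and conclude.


F(6,1,8) ≡ 4 (mod 11); P is NOT on the curve.

Evaluate F(6, 1, 8) term-by-term (mod 11).
  -2*X**2 ↦ -2·36·1·1 = -72
  -3*X*Y ↦ -3·6·1·1 = -18
  3*X*Z ↦ 3·6·1·8 = 144
  -3*Y**2 ↦ -3·1·1·1 = -3
  Y*Z ↦ 1·1·1·8 = 8
Sum: F(6, 1, 8) = (-72) + (-18) + (144) + (-3) + (8) = 59.
Reducing mod 11: 59 ≡ 4 (mod 11).
Since F(a, b, c) ≡ 4 ≠ 0 (mod 11), P does NOT lie on the curve.


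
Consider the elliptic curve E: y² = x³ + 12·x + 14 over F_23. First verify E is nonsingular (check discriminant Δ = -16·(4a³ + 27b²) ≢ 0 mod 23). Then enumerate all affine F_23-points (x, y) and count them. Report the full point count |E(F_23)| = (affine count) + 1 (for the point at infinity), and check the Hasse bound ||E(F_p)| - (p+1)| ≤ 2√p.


Affine points = {(1, 2), (1, 21), (2, 0), (3, 10), (3, 13), (6, 7), (6, 16), (7, 2), (7, 21), (8, 1), (8, 22), (9, 0), (12, 0), (15, 2), (15, 21), (16, 1), (16, 22), (17, 5), (17, 18), (18, 6), (18, 17), (22, 1), (22, 22)}; affine count = 23; |E(F_23)| = 24.

Discriminant check: Δ ∝ 4a³ + 27b² = 4·12³ + 27·14² = 4·1728 + 27·196 ≡ 14 (mod 23). Nonzero ⇒ E is nonsingular.
For each x ∈ F_23, compute rhs = x³ + 12·x + 14 mod 23, then count y ∈ F_23 with y² ≡ rhs.
  x = 0: rhs = 14, matching y values: none (0 points).
  x = 1: rhs = 4, matching y values: 2, 21 (2 points).
  x = 2: rhs = 0, matching y values: 0 (1 points).
  x = 3: rhs = 8, matching y values: 10, 13 (2 points).
  x = 4: rhs = 11, matching y values: none (0 points).
  x = 5: rhs = 15, matching y values: none (0 points).
  x = 6: rhs = 3, matching y values: 7, 16 (2 points).
  x = 7: rhs = 4, matching y values: 2, 21 (2 points).
  x = 8: rhs = 1, matching y values: 1, 22 (2 points).
  x = 9: rhs = 0, matching y values: 0 (1 points).
  x = 10: rhs = 7, matching y values: none (0 points).
  x = 11: rhs = 5, matching y values: none (0 points).
  x = 12: rhs = 0, matching y values: 0 (1 points).
  x = 13: rhs = 21, matching y values: none (0 points).
  x = 14: rhs = 5, matching y values: none (0 points).
  x = 15: rhs = 4, matching y values: 2, 21 (2 points).
  x = 16: rhs = 1, matching y values: 1, 22 (2 points).
  x = 17: rhs = 2, matching y values: 5, 18 (2 points).
  x = 18: rhs = 13, matching y values: 6, 17 (2 points).
  x = 19: rhs = 17, matching y values: none (0 points).
  x = 20: rhs = 20, matching y values: none (0 points).
  x = 21: rhs = 5, matching y values: none (0 points).
  x = 22: rhs = 1, matching y values: 1, 22 (2 points).
Total affine count: 23.
Full point count |E(F_23)| = 23 + 1 = 24.
Hasse bound: |24 − (23+1)| = |0| = 0 ≤ 2√23 ≈ 9.5917 ✓.


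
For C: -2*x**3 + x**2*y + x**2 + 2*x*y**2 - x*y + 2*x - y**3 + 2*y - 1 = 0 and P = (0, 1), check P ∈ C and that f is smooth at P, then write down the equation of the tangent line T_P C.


Tangent line at P: 3*x - y + 1 = 0.

Step 1: f(0, 1) = 0, so P lies on C.
Step 2: partial derivatives
  f_x(x, y) = -6*x**2 + 2*x*y + 2*x + 2*y**2 - y + 2, f_y(x, y) = x**2 + 4*x*y - x - 3*y**2 + 2.
  f_x(P) = 3, f_y(P) = -1 (gradient nonzero, so P is smooth).
Step 3: tangent line at P: 3·(x − 0) + -1·(y − 1) = 0.
Expanding: 3*x - y + 1 = 0.


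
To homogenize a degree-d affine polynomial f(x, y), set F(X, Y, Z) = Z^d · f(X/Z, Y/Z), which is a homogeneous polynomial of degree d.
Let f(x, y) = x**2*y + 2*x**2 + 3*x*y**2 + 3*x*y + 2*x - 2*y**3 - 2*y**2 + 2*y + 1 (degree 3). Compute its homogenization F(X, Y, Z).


F(X, Y, Z) = X**2*Y + 2*X**2*Z + 3*X*Y**2 + 3*X*Y*Z + 2*X*Z**2 - 2*Y**3 - 2*Y**2*Z + 2*Y*Z**2 + Z**3

deg(f) = 3.
Substitute x = X/Z, y = Y/Z into f, then multiply by Z^3.
  monomial 1·x^2·y^1 ↦ 1·X^2·Y^1·Z^0.
  monomial 2·x^2·y^0 ↦ 2·X^2·Y^0·Z^1.
  monomial 3·x^1·y^2 ↦ 3·X^1·Y^2·Z^0.
  monomial 3·x^1·y^1 ↦ 3·X^1·Y^1·Z^1.
  monomial 2·x^1·y^0 ↦ 2·X^1·Y^0·Z^2.
  monomial -2·x^0·y^3 ↦ -2·X^0·Y^3·Z^0.
  monomial -2·x^0·y^2 ↦ -2·X^0·Y^2·Z^1.
  monomial 2·x^0·y^1 ↦ 2·X^0·Y^1·Z^2.
  monomial 1·x^0·y^0 ↦ 1·X^0·Y^0·Z^3.
Collecting: F(X, Y, Z) = X**2*Y + 2*X**2*Z + 3*X*Y**2 + 3*X*Y*Z + 2*X*Z**2 - 2*Y**3 - 2*Y**2*Z + 2*Y*Z**2 + Z**3.


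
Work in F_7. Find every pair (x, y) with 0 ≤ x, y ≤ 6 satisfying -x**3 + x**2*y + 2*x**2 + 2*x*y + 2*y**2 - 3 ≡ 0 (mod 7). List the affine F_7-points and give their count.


Affine F_7-points: {(1, 4), (1, 5), (2, 1), (2, 2), (4, 0), (4, 2), (5, 2), (5, 5), (6, 0), (6, 4)}; count = 10.

For each of the 49 pairs (x, y) ∈ F_7², evaluate f(x, y) mod 7. Record the zeros.
  x = 0: [0↦4, 1↦6, 2↦5, 3↦1, 4↦1, 5↦5, 6↦6]  zeros at y ∈ ∅
  x = 1: [0↦5, 1↦3, 2↦5, 3↦4, 4↦0, 5↦0, 6↦4]  zeros at y ∈ {4, 5}
  x = 2: [0↦4, 1↦0, 2↦0, 3↦4, 4↦5, 5↦3, 6↦5]  zeros at y ∈ {1, 2}
  x = 3: [0↦2, 1↦5, 2↦5, 3↦2, 4↦3, 5↦1, 6↦3]  zeros at y ∈ ∅
  x = 4: [0↦0, 1↦5, 2↦0, 3↦6, 4↦2, 5↦2, 6↦6]  zeros at y ∈ {0, 2}
  x = 5: [0↦6, 1↦1, 2↦0, 3↦3, 4↦3, 5↦0, 6↦1]  zeros at y ∈ {2, 5}
  x = 6: [0↦0, 1↦1, 2↦6, 3↦1, 4↦0, 5↦3, 6↦3]  zeros at y ∈ {0, 4}
Collecting zeros: affine points = {(1, 4), (1, 5), (2, 1), (2, 2), (4, 0), (4, 2), (5, 2), (5, 5), (6, 0), (6, 4)}.
Total count |C(F_7)_aff| = 10.


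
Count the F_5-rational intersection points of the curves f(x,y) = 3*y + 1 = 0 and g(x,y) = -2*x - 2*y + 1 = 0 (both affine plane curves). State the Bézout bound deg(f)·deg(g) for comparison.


Common zeros: {(0, 3)}; count = 1; Bézout bound = 1.

deg(f) = 1, deg(g) = 1, so Bézout bound = 1.
Scan x ∈ F_5. For each x, list the y ∈ F_5 with f(x, y) ≡ 0 and those with g(x, y) ≡ 0 (mod 5); the common zeros in that column are the intersection.
  x = 0: f ≡ 0 at y ∈ {3}; g ≡ 0 at y ∈ {3}; common: {3}.
  x = 1: f ≡ 0 at y ∈ {3}; g ≡ 0 at y ∈ {2}; common: ∅.
  x = 2: f ≡ 0 at y ∈ {3}; g ≡ 0 at y ∈ {1}; common: ∅.
  x = 3: f ≡ 0 at y ∈ {3}; g ≡ 0 at y ∈ {0}; common: ∅.
  x = 4: f ≡ 0 at y ∈ {3}; g ≡ 0 at y ∈ {4}; common: ∅.
Collecting: common zeros = {(0, 3)}, so the count is 1.
Comparison with the Bézout bound: 1 ≤ 1 = deg(f)·deg(g), as expected for curves with no common component (the bound is attained).


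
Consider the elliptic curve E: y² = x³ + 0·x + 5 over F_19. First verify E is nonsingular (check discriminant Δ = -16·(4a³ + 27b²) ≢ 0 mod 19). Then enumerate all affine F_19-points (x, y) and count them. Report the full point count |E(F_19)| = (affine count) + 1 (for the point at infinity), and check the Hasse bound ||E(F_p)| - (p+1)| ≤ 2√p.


Affine points = {(0, 9), (0, 10), (1, 5), (1, 14), (5, 4), (5, 15), (7, 5), (7, 14), (8, 2), (8, 17), (10, 6), (10, 13), (11, 5), (11, 14), (12, 2), (12, 17), (13, 6), (13, 13), (15, 6), (15, 13), (16, 4), (16, 15), (17, 4), (17, 15), (18, 2), (18, 17)}; affine count = 26; |E(F_19)| = 27.

Discriminant check: Δ ∝ 4a³ + 27b² = 4·0³ + 27·5² = 4·0 + 27·25 ≡ 10 (mod 19). Nonzero ⇒ E is nonsingular.
For each x ∈ F_19, compute rhs = x³ + 0·x + 5 mod 19, then count y ∈ F_19 with y² ≡ rhs.
  x = 0: rhs = 5, matching y values: 9, 10 (2 points).
  x = 1: rhs = 6, matching y values: 5, 14 (2 points).
  x = 2: rhs = 13, matching y values: none (0 points).
  x = 3: rhs = 13, matching y values: none (0 points).
  x = 4: rhs = 12, matching y values: none (0 points).
  x = 5: rhs = 16, matching y values: 4, 15 (2 points).
  x = 6: rhs = 12, matching y values: none (0 points).
  x = 7: rhs = 6, matching y values: 5, 14 (2 points).
  x = 8: rhs = 4, matching y values: 2, 17 (2 points).
  x = 9: rhs = 12, matching y values: none (0 points).
  x = 10: rhs = 17, matching y values: 6, 13 (2 points).
  x = 11: rhs = 6, matching y values: 5, 14 (2 points).
  x = 12: rhs = 4, matching y values: 2, 17 (2 points).
  x = 13: rhs = 17, matching y values: 6, 13 (2 points).
  x = 14: rhs = 13, matching y values: none (0 points).
  x = 15: rhs = 17, matching y values: 6, 13 (2 points).
  x = 16: rhs = 16, matching y values: 4, 15 (2 points).
  x = 17: rhs = 16, matching y values: 4, 15 (2 points).
  x = 18: rhs = 4, matching y values: 2, 17 (2 points).
Total affine count: 26.
Full point count |E(F_19)| = 26 + 1 = 27.
Hasse bound: |27 − (19+1)| = |7| = 7 ≤ 2√19 ≈ 8.7178 ✓.


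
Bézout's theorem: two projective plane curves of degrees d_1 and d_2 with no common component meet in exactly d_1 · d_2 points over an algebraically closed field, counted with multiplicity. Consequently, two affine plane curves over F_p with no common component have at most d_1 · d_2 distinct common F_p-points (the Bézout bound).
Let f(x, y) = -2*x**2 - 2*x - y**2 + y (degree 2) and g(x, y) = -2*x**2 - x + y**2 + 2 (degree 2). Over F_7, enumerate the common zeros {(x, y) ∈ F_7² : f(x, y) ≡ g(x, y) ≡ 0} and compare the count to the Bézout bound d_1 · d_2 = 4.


Common zeros: {(2, 6)}; count = 1; Bézout bound = 4.

deg(f) = 2, deg(g) = 2, so Bézout bound = 4.
Scan x ∈ F_7. For each x, list the y ∈ F_7 with f(x, y) ≡ 0 and those with g(x, y) ≡ 0 (mod 7); the common zeros in that column are the intersection.
  x = 0: f ≡ 0 at y ∈ {0, 1}; g ≡ 0 at y ∈ ∅; common: ∅.
  x = 1: f ≡ 0 at y ∈ ∅; g ≡ 0 at y ∈ {1, 6}; common: ∅.
  x = 2: f ≡ 0 at y ∈ {2, 6}; g ≡ 0 at y ∈ {1, 6}; common: {6}.
  x = 3: f ≡ 0 at y ∈ ∅; g ≡ 0 at y ∈ ∅; common: ∅.
  x = 4: f ≡ 0 at y ∈ {2, 6}; g ≡ 0 at y ∈ ∅; common: ∅.
  x = 5: f ≡ 0 at y ∈ ∅; g ≡ 0 at y ∈ {2, 5}; common: ∅.
  x = 6: f ≡ 0 at y ∈ {0, 1}; g ≡ 0 at y ∈ ∅; common: ∅.
Collecting: common zeros = {(2, 6)}, so the count is 1.
Comparison with the Bézout bound: 1 ≤ 4 = deg(f)·deg(g), as expected for curves with no common component (the affine F_7-count falls short of the bound because intersections may lie at infinity, over extension fields, or carry multiplicity).


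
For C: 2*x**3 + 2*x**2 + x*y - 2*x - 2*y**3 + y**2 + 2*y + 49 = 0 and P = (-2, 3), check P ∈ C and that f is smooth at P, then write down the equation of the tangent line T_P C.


Tangent line at P: 17*x - 48*y + 178 = 0.

Step 1: f(-2, 3) = 0, so P lies on C.
Step 2: partial derivatives
  f_x(x, y) = 6*x**2 + 4*x + y - 2, f_y(x, y) = x - 6*y**2 + 2*y + 2.
  f_x(P) = 17, f_y(P) = -48 (gradient nonzero, so P is smooth).
Step 3: tangent line at P: 17·(x − -2) + -48·(y − 3) = 0.
Expanding: 17*x - 48*y + 178 = 0.


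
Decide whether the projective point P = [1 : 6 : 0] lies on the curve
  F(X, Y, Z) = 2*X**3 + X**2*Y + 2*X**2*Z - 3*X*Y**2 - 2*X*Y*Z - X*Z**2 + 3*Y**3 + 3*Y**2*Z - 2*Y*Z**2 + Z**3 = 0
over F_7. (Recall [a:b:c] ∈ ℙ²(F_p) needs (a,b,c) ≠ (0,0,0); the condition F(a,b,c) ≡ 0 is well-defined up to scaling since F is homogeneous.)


F(1,6,0) ≡ 2 (mod 7); P is NOT on the curve.

Evaluate F(1, 6, 0) term-by-term (mod 7).
  2*X**3 ↦ 2·1·1·1 = 2
  X**2*Y ↦ 1·1·6·1 = 6
  2*X**2*Z ↦ 2·1·1·0 = 0
  -3*X*Y**2 ↦ -3·1·36·1 = -108
  -2*X*Y*Z ↦ -2·1·6·0 = 0
  -X*Z**2 ↦ -1·1·1·0 = 0
  3*Y**3 ↦ 3·1·216·1 = 648
  3*Y**2*Z ↦ 3·1·36·0 = 0
  -2*Y*Z**2 ↦ -2·1·6·0 = 0
  Z**3 ↦ 1·1·1·0 = 0
Sum: F(1, 6, 0) = (2) + (6) + (0) + (-108) + (0) + (0) + (648) + (0) + (0) + (0) = 548.
Reducing mod 7: 548 ≡ 2 (mod 7).
Since F(a, b, c) ≡ 2 ≠ 0 (mod 7), P does NOT lie on the curve.


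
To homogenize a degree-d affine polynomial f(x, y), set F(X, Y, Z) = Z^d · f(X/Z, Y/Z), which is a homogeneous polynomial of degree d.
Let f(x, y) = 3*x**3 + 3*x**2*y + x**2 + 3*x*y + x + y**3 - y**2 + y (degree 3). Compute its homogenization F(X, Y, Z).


F(X, Y, Z) = 3*X**3 + 3*X**2*Y + X**2*Z + 3*X*Y*Z + X*Z**2 + Y**3 - Y**2*Z + Y*Z**2

deg(f) = 3.
Substitute x = X/Z, y = Y/Z into f, then multiply by Z^3.
  monomial 3·x^3·y^0 ↦ 3·X^3·Y^0·Z^0.
  monomial 3·x^2·y^1 ↦ 3·X^2·Y^1·Z^0.
  monomial 1·x^2·y^0 ↦ 1·X^2·Y^0·Z^1.
  monomial 3·x^1·y^1 ↦ 3·X^1·Y^1·Z^1.
  monomial 1·x^1·y^0 ↦ 1·X^1·Y^0·Z^2.
  monomial 1·x^0·y^3 ↦ 1·X^0·Y^3·Z^0.
  monomial -1·x^0·y^2 ↦ -1·X^0·Y^2·Z^1.
  monomial 1·x^0·y^1 ↦ 1·X^0·Y^1·Z^2.
Collecting: F(X, Y, Z) = 3*X**3 + 3*X**2*Y + X**2*Z + 3*X*Y*Z + X*Z**2 + Y**3 - Y**2*Z + Y*Z**2.


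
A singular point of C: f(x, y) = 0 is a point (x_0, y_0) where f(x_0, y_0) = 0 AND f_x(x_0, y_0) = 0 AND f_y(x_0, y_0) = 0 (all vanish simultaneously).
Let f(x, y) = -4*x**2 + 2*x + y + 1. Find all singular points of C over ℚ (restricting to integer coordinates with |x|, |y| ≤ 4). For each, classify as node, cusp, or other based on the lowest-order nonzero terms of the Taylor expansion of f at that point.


No singular points in the scanned grid; C is smooth there.

Compute partial derivatives:
  f_x = 2 - 8*x.
  f_y = 1.
f_y = 1 is a nonzero constant, so f_y never vanishes: no point (x, y) can satisfy f = f_x = f_y = 0. In particular no (x, y) ∈ {−4, ..., 4}² is singular; the curve is smooth.


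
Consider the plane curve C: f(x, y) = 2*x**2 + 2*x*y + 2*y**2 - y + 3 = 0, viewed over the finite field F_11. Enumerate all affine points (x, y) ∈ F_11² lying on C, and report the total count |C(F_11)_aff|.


Affine F_11-points: {(1, 7), (1, 9), (2, 0), (2, 4), (3, 7), (4, 1), (5, 4), (5, 8), (6, 1), (6, 10), (9, 0), (9, 8)}; count = 12.

For each of the 121 pairs (x, y) ∈ F_11², evaluate f(x, y) mod 11. Record the zeros.
  x = 0: [0↦3, 1↦4, 2↦9, 3↦7, 4↦9, 5↦4, 6↦3, 7↦6, 8↦2, 9↦2, 10↦6]  zeros at y ∈ ∅
  x = 1: [0↦5, 1↦8, 2↦4, 3↦4, 4↦8, 5↦5, 6↦6, 7↦0, 8↦9, 9↦0, 10↦6]  zeros at y ∈ {7, 9}
  x = 2: [0↦0, 1↦5, 2↦3, 3↦5, 4↦0, 5↦10, 6↦2, 7↦9, 8↦9, 9↦2, 10↦10]  zeros at y ∈ {0, 4}
  x = 3: [0↦10, 1↦6, 2↦6, 3↦10, 4↦7, 5↦8, 6↦2, 7↦0, 8↦2, 9↦8, 10↦7]  zeros at y ∈ {7}
  x = 4: [0↦2, 1↦0, 2↦2, 3↦8, 4↦7, 5↦10, 6↦6, 7↦6, 8↦10, 9↦7, 10↦8]  zeros at y ∈ {1}
  x = 5: [0↦9, 1↦9, 2↦2, 3↦10, 4↦0, 5↦5, 6↦3, 7↦5, 8↦0, 9↦10, 10↦2]  zeros at y ∈ {4, 8}
  x = 6: [0↦9, 1↦0, 2↦6, 3↦5, 4↦8, 5↦4, 6↦4, 7↦8, 8↦5, 9↦6, 10↦0]  zeros at y ∈ {1, 10}
  x = 7: [0↦2, 1↦6, 2↦3, 3↦4, 4↦9, 5↦7, 6↦9, 7↦4, 8↦3, 9↦6, 10↦2]  zeros at y ∈ ∅
  x = 8: [0↦10, 1↦5, 2↦4, 3↦7, 4↦3, 5↦3, 6↦7, 7↦4, 8↦5, 9↦10, 10↦8]  zeros at y ∈ ∅
  x = 9: [0↦0, 1↦8, 2↦9, 3↦3, 4↦1, 5↦3, 6↦9, 7↦8, 8↦0, 9↦7, 10↦7]  zeros at y ∈ {0, 8}
  x = 10: [0↦5, 1↦4, 2↦7, 3↦3, 4↦3, 5↦7, 6↦4, 7↦5, 8↦10, 9↦8, 10↦10]  zeros at y ∈ ∅
Collecting zeros: affine points = {(1, 7), (1, 9), (2, 0), (2, 4), (3, 7), (4, 1), (5, 4), (5, 8), (6, 1), (6, 10), (9, 0), (9, 8)}.
Total count |C(F_11)_aff| = 12.


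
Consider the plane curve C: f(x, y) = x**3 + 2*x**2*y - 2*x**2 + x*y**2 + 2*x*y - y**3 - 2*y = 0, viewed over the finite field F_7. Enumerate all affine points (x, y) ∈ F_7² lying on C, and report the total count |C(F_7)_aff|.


Affine F_7-points: {(0, 0), (1, 5), (2, 0), (2, 3), (2, 6), (5, 2), (6, 1), (6, 4)}; count = 8.

For each of the 49 pairs (x, y) ∈ F_7², evaluate f(x, y) mod 7. Record the zeros.
  x = 0: [0↦0, 1↦4, 2↦2, 3↦2, 4↦5, 5↦5, 6↦3]  zeros at y ∈ {0}
  x = 1: [0↦6, 1↦1, 2↦6, 3↦1, 4↦1, 5↦0, 6↦6]  zeros at y ∈ {5}
  x = 2: [0↦0, 1↦4, 2↦6, 3↦0, 4↦1, 5↦3, 6↦0]  zeros at y ∈ {0, 3, 6}
  x = 3: [0↦2, 1↦5, 2↦1, 3↦5, 4↦4, 5↦6, 6↦5]  zeros at y ∈ ∅
  x = 4: [0↦4, 1↦3, 2↦4, 3↦1, 4↦2, 5↦1, 6↦6]  zeros at y ∈ ∅
  x = 5: [0↦5, 1↦4, 2↦0, 3↦1, 4↦1, 5↦1, 6↦2]  zeros at y ∈ {2}
  x = 6: [0↦4, 1↦0, 2↦2, 3↦4, 4↦0, 5↦5, 6↦6]  zeros at y ∈ {1, 4}
Collecting zeros: affine points = {(0, 0), (1, 5), (2, 0), (2, 3), (2, 6), (5, 2), (6, 1), (6, 4)}.
Total count |C(F_7)_aff| = 8.


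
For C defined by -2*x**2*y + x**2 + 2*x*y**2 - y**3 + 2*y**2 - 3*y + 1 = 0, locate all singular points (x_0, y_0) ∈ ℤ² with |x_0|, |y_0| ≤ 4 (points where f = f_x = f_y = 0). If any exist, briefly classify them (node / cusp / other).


Singular points: {(1, 1)}; classification: node.

Compute partial derivatives:
  f_x = -4*x*y + 2*x + 2*y**2.
  f_y = -2*x**2 + 4*x*y - 3*y**2 + 4*y - 3.
Scan x_0 ∈ {−4, ..., 4}. For each x_0, f_y(x_0, y) is a polynomial in y; find its integer roots y ∈ {−4, ..., 4}, then test f_x and f at those candidates.
  x = -4: f_y(-4, y) = -3*y**2 - 12*y - 35; no integer root y with |y| ≤ 4.
  x = -3: f_y(-3, y) = -3*y**2 - 8*y - 21; no integer root y with |y| ≤ 4.
  x = -2: f_y(-2, y) = -3*y**2 - 4*y - 11; no integer root y with |y| ≤ 4.
  x = -1: f_y(-1, y) = -3*y**2 - 5; no integer root y with |y| ≤ 4.
  x = 0: f_y(0, y) = -3*y**2 + 4*y - 3; no integer root y with |y| ≤ 4.
  x = 1: f_y(1, y) = -3*y**2 + 8*y - 5; vanishes at y ∈ {1}. (1, 1): f_x = 0, f = 0 — SINGULAR.
  x = 2: f_y(2, y) = -3*y**2 + 12*y - 11; no integer root y with |y| ≤ 4.
  x = 3: f_y(3, y) = -3*y**2 + 16*y - 21; vanishes at y ∈ {3}. (3, 3): f_x = -12 ≠ 0.
  x = 4: f_y(4, y) = -3*y**2 + 20*y - 35; no integer root y with |y| ≤ 4.
Only singular point on the grid: (1, 1).
Classify: substitute x = 1 + u, y = 1 + v and expand: f = -2*u**2*v - u**2 + 2*u*v**2 - v**3 + v**2.
No constant or linear terms (consistent with a singular point). Quadratic part: -u**2 + v**2. Cubic part: -2*u**2*v + 2*u*v**2 - v**3.
The quadratic part v**2 - u**2 = (v − u)(v + u) splits into two distinct linear factors, so there are two distinct tangent lines y − 1 = ±(x − 1) — this is a node (ordinary double point).
Classification: node.


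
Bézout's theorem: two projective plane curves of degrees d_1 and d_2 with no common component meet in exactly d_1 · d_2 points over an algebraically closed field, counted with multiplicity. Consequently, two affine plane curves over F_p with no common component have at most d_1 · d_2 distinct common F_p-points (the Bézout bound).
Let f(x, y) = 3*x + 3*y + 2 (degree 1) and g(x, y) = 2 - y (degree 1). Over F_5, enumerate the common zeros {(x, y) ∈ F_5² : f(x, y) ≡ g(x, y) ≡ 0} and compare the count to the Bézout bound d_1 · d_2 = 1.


Common zeros: {(4, 2)}; count = 1; Bézout bound = 1.

deg(f) = 1, deg(g) = 1, so Bézout bound = 1.
Scan x ∈ F_5. For each x, list the y ∈ F_5 with f(x, y) ≡ 0 and those with g(x, y) ≡ 0 (mod 5); the common zeros in that column are the intersection.
  x = 0: f ≡ 0 at y ∈ {1}; g ≡ 0 at y ∈ {2}; common: ∅.
  x = 1: f ≡ 0 at y ∈ {0}; g ≡ 0 at y ∈ {2}; common: ∅.
  x = 2: f ≡ 0 at y ∈ {4}; g ≡ 0 at y ∈ {2}; common: ∅.
  x = 3: f ≡ 0 at y ∈ {3}; g ≡ 0 at y ∈ {2}; common: ∅.
  x = 4: f ≡ 0 at y ∈ {2}; g ≡ 0 at y ∈ {2}; common: {2}.
Collecting: common zeros = {(4, 2)}, so the count is 1.
Comparison with the Bézout bound: 1 ≤ 1 = deg(f)·deg(g), as expected for curves with no common component (the bound is attained).


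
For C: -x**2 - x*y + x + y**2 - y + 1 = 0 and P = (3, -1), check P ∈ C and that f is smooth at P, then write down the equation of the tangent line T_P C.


Tangent line at P: -4*x - 6*y + 6 = 0.

Step 1: f(3, -1) = 0, so P lies on C.
Step 2: partial derivatives
  f_x(x, y) = -2*x - y + 1, f_y(x, y) = -x + 2*y - 1.
  f_x(P) = -4, f_y(P) = -6 (gradient nonzero, so P is smooth).
Step 3: tangent line at P: -4·(x − 3) + -6·(y − -1) = 0.
Expanding: -4*x - 6*y + 6 = 0.


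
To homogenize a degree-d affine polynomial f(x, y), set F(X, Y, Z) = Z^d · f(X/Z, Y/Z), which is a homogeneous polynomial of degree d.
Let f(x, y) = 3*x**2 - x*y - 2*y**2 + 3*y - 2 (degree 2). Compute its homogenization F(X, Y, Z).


F(X, Y, Z) = 3*X**2 - X*Y - 2*Y**2 + 3*Y*Z - 2*Z**2

deg(f) = 2.
Substitute x = X/Z, y = Y/Z into f, then multiply by Z^2.
  monomial 3·x^2·y^0 ↦ 3·X^2·Y^0·Z^0.
  monomial -1·x^1·y^1 ↦ -1·X^1·Y^1·Z^0.
  monomial -2·x^0·y^2 ↦ -2·X^0·Y^2·Z^0.
  monomial 3·x^0·y^1 ↦ 3·X^0·Y^1·Z^1.
  monomial -2·x^0·y^0 ↦ -2·X^0·Y^0·Z^2.
Collecting: F(X, Y, Z) = 3*X**2 - X*Y - 2*Y**2 + 3*Y*Z - 2*Z**2.


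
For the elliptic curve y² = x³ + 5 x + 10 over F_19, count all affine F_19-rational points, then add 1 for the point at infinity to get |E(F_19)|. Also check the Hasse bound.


Affine points = {(1, 4), (1, 15), (2, 3), (2, 16), (6, 3), (6, 16), (8, 7), (8, 12), (9, 9), (9, 10), (11, 3), (11, 16), (13, 7), (13, 12), (16, 5), (16, 14), (17, 7), (17, 12), (18, 2), (18, 17)}; affine count = 20; |E(F_19)| = 21.

Discriminant check: Δ ∝ 4a³ + 27b² = 4·5³ + 27·10² = 4·125 + 27·100 ≡ 8 (mod 19). Nonzero ⇒ E is nonsingular.
For each x ∈ F_19, compute rhs = x³ + 5·x + 10 mod 19, then count y ∈ F_19 with y² ≡ rhs.
  x = 0: rhs = 10, matching y values: none (0 points).
  x = 1: rhs = 16, matching y values: 4, 15 (2 points).
  x = 2: rhs = 9, matching y values: 3, 16 (2 points).
  x = 3: rhs = 14, matching y values: none (0 points).
  x = 4: rhs = 18, matching y values: none (0 points).
  x = 5: rhs = 8, matching y values: none (0 points).
  x = 6: rhs = 9, matching y values: 3, 16 (2 points).
  x = 7: rhs = 8, matching y values: none (0 points).
  x = 8: rhs = 11, matching y values: 7, 12 (2 points).
  x = 9: rhs = 5, matching y values: 9, 10 (2 points).
  x = 10: rhs = 15, matching y values: none (0 points).
  x = 11: rhs = 9, matching y values: 3, 16 (2 points).
  x = 12: rhs = 12, matching y values: none (0 points).
  x = 13: rhs = 11, matching y values: 7, 12 (2 points).
  x = 14: rhs = 12, matching y values: none (0 points).
  x = 15: rhs = 2, matching y values: none (0 points).
  x = 16: rhs = 6, matching y values: 5, 14 (2 points).
  x = 17: rhs = 11, matching y values: 7, 12 (2 points).
  x = 18: rhs = 4, matching y values: 2, 17 (2 points).
Total affine count: 20.
Full point count |E(F_19)| = 20 + 1 = 21.
Hasse bound: |21 − (19+1)| = |1| = 1 ≤ 2√19 ≈ 8.7178 ✓.


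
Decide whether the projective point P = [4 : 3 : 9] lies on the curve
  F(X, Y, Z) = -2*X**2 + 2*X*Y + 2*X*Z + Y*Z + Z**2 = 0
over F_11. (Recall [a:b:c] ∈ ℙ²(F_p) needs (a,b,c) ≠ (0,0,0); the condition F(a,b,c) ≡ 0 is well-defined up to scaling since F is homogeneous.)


F(4,3,9) ≡ 7 (mod 11); P is NOT on the curve.

Evaluate F(4, 3, 9) term-by-term (mod 11).
  -2*X**2 ↦ -2·16·1·1 = -32
  2*X*Y ↦ 2·4·3·1 = 24
  2*X*Z ↦ 2·4·1·9 = 72
  Y*Z ↦ 1·1·3·9 = 27
  Z**2 ↦ 1·1·1·81 = 81
Sum: F(4, 3, 9) = (-32) + (24) + (72) + (27) + (81) = 172.
Reducing mod 11: 172 ≡ 7 (mod 11).
Since F(a, b, c) ≡ 7 ≠ 0 (mod 11), P does NOT lie on the curve.


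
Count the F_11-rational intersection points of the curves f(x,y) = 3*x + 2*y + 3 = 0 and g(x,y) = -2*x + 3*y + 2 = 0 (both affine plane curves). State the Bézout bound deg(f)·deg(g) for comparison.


Common zeros: {(3, 5)}; count = 1; Bézout bound = 1.

deg(f) = 1, deg(g) = 1, so Bézout bound = 1.
Scan x ∈ F_11. For each x, list the y ∈ F_11 with f(x, y) ≡ 0 and those with g(x, y) ≡ 0 (mod 11); the common zeros in that column are the intersection.
  x = 0: f ≡ 0 at y ∈ {4}; g ≡ 0 at y ∈ {3}; common: ∅.
  x = 1: f ≡ 0 at y ∈ {8}; g ≡ 0 at y ∈ {0}; common: ∅.
  x = 2: f ≡ 0 at y ∈ {1}; g ≡ 0 at y ∈ {8}; common: ∅.
  x = 3: f ≡ 0 at y ∈ {5}; g ≡ 0 at y ∈ {5}; common: {5}.
  x = 4: f ≡ 0 at y ∈ {9}; g ≡ 0 at y ∈ {2}; common: ∅.
  x = 5: f ≡ 0 at y ∈ {2}; g ≡ 0 at y ∈ {10}; common: ∅.
  x = 6: f ≡ 0 at y ∈ {6}; g ≡ 0 at y ∈ {7}; common: ∅.
  x = 7: f ≡ 0 at y ∈ {10}; g ≡ 0 at y ∈ {4}; common: ∅.
  x = 8: f ≡ 0 at y ∈ {3}; g ≡ 0 at y ∈ {1}; common: ∅.
  x = 9: f ≡ 0 at y ∈ {7}; g ≡ 0 at y ∈ {9}; common: ∅.
  x = 10: f ≡ 0 at y ∈ {0}; g ≡ 0 at y ∈ {6}; common: ∅.
Collecting: common zeros = {(3, 5)}, so the count is 1.
Comparison with the Bézout bound: 1 ≤ 1 = deg(f)·deg(g), as expected for curves with no common component (the bound is attained).


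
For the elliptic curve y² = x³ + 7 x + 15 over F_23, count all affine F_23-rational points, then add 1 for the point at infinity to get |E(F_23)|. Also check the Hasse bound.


Affine points = {(1, 0), (7, 4), (7, 19), (8, 10), (8, 13), (9, 5), (9, 18), (10, 2), (10, 21), (13, 7), (13, 16), (18, 4), (18, 19), (20, 6), (20, 17), (21, 4), (21, 19)}; affine count = 17; |E(F_23)| = 18.

Discriminant check: Δ ∝ 4a³ + 27b² = 4·7³ + 27·15² = 4·343 + 27·225 ≡ 18 (mod 23). Nonzero ⇒ E is nonsingular.
For each x ∈ F_23, compute rhs = x³ + 7·x + 15 mod 23, then count y ∈ F_23 with y² ≡ rhs.
  x = 0: rhs = 15, matching y values: none (0 points).
  x = 1: rhs = 0, matching y values: 0 (1 points).
  x = 2: rhs = 14, matching y values: none (0 points).
  x = 3: rhs = 17, matching y values: none (0 points).
  x = 4: rhs = 15, matching y values: none (0 points).
  x = 5: rhs = 14, matching y values: none (0 points).
  x = 6: rhs = 20, matching y values: none (0 points).
  x = 7: rhs = 16, matching y values: 4, 19 (2 points).
  x = 8: rhs = 8, matching y values: 10, 13 (2 points).
  x = 9: rhs = 2, matching y values: 5, 18 (2 points).
  x = 10: rhs = 4, matching y values: 2, 21 (2 points).
  x = 11: rhs = 20, matching y values: none (0 points).
  x = 12: rhs = 10, matching y values: none (0 points).
  x = 13: rhs = 3, matching y values: 7, 16 (2 points).
  x = 14: rhs = 5, matching y values: none (0 points).
  x = 15: rhs = 22, matching y values: none (0 points).
  x = 16: rhs = 14, matching y values: none (0 points).
  x = 17: rhs = 10, matching y values: none (0 points).
  x = 18: rhs = 16, matching y values: 4, 19 (2 points).
  x = 19: rhs = 15, matching y values: none (0 points).
  x = 20: rhs = 13, matching y values: 6, 17 (2 points).
  x = 21: rhs = 16, matching y values: 4, 19 (2 points).
  x = 22: rhs = 7, matching y values: none (0 points).
Total affine count: 17.
Full point count |E(F_23)| = 17 + 1 = 18.
Hasse bound: |18 − (23+1)| = |-6| = 6 ≤ 2√23 ≈ 9.5917 ✓.


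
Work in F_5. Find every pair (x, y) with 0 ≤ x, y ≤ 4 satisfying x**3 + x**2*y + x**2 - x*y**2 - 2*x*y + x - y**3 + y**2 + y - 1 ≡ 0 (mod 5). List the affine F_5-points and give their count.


Affine F_5-points: {(0, 1), (0, 4), (1, 3), (2, 3), (3, 2), (3, 3)}; count = 6.

For each of the 25 pairs (x, y) ∈ F_5², evaluate f(x, y) mod 5. Record the zeros.
  x = 0: [0↦4, 1↦0, 2↦2, 3↦4, 4↦0]  zeros at y ∈ {1, 4}
  x = 1: [0↦2, 1↦1, 2↦4, 3↦0, 4↦3]  zeros at y ∈ {3}
  x = 2: [0↦3, 1↦2, 2↦3, 3↦0, 4↦2]  zeros at y ∈ {3}
  x = 3: [0↦3, 1↦4, 2↦0, 3↦0, 4↦3]  zeros at y ∈ {2, 3}
  x = 4: [0↦3, 1↦3, 2↦1, 3↦1, 4↦2]  zeros at y ∈ ∅
Collecting zeros: affine points = {(0, 1), (0, 4), (1, 3), (2, 3), (3, 2), (3, 3)}.
Total count |C(F_5)_aff| = 6.


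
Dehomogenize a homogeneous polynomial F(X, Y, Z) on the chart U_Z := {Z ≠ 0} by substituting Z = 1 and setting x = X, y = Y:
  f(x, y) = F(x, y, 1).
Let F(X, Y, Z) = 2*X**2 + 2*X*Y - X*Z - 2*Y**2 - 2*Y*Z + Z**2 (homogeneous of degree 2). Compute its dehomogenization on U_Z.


f(x, y) = 2*x**2 + 2*x*y - x - 2*y**2 - 2*y + 1

On U_Z we set Z = 1. Each monomial c·X^i·Y^j·Z^k in F becomes c·x^i·y^j·1^k = c·x^i·y^j.
Substituting Z = 1: F(X, Y, 1) = 2*x**2 + 2*x*y - x - 2*y**2 - 2*y + 1.
Note: deg(f) ≤ deg(F) = 2; strict inequality happens when F is divisible by Z (lost terms).


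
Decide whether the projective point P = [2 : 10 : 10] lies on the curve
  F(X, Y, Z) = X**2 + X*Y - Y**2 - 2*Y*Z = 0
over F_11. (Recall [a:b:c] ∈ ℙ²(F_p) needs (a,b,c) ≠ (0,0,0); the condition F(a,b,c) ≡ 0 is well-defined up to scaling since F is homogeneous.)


F(2,10,10) ≡ 10 (mod 11); P is NOT on the curve.

Evaluate F(2, 10, 10) term-by-term (mod 11).
  X**2 ↦ 1·4·1·1 = 4
  X*Y ↦ 1·2·10·1 = 20
  -Y**2 ↦ -1·1·100·1 = -100
  -2*Y*Z ↦ -2·1·10·10 = -200
Sum: F(2, 10, 10) = (4) + (20) + (-100) + (-200) = -276.
Reducing mod 11: -276 ≡ 10 (mod 11).
Since F(a, b, c) ≡ 10 ≠ 0 (mod 11), P does NOT lie on the curve.


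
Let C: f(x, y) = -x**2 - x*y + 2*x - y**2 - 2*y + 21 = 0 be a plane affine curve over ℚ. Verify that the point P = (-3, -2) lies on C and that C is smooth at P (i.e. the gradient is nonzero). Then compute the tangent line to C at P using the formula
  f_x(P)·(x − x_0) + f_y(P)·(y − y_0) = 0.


Tangent line at P: 10*x + 5*y + 40 = 0.

Step 1: f(-3, -2) = 0, so P lies on C.
Step 2: partial derivatives
  f_x(x, y) = -2*x - y + 2, f_y(x, y) = -x - 2*y - 2.
  f_x(P) = 10, f_y(P) = 5 (gradient nonzero, so P is smooth).
Step 3: tangent line at P: 10·(x − -3) + 5·(y − -2) = 0.
Expanding: 10*x + 5*y + 40 = 0.


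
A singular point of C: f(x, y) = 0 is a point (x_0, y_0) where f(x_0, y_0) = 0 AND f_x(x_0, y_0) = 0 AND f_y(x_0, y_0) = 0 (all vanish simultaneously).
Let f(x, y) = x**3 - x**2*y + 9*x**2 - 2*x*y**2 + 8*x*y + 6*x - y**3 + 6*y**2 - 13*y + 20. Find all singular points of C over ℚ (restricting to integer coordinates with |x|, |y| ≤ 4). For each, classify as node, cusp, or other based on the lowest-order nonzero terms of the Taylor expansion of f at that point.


Singular points: {(-2, 3)}; classification: cusp.

Compute partial derivatives:
  f_x = 3*x**2 - 2*x*y + 18*x - 2*y**2 + 8*y + 6.
  f_y = -x**2 - 4*x*y + 8*x - 3*y**2 + 12*y - 13.
Scan x_0 ∈ {−4, ..., 4}. For each x_0, f_y(x_0, y) is a polynomial in y; find its integer roots y ∈ {−4, ..., 4}, then test f_x and f at those candidates.
  x = -4: f_y(-4, y) = -3*y**2 + 28*y - 61; no integer root y with |y| ≤ 4.
  x = -3: f_y(-3, y) = -3*y**2 + 24*y - 46; no integer root y with |y| ≤ 4.
  x = -2: f_y(-2, y) = -3*y**2 + 20*y - 33; vanishes at y ∈ {3}. (-2, 3): f_x = 0, f = 0 — SINGULAR.
  x = -1: f_y(-1, y) = -3*y**2 + 16*y - 22; no integer root y with |y| ≤ 4.
  x = 0: f_y(0, y) = -3*y**2 + 12*y - 13; no integer root y with |y| ≤ 4.
  x = 1: f_y(1, y) = -3*y**2 + 8*y - 6; no integer root y with |y| ≤ 4.
  x = 2: f_y(2, y) = -3*y**2 + 4*y - 1; vanishes at y ∈ {1}. (2, 1): f_x = 56 ≠ 0.
  x = 3: f_y(3, y) = 2 - 3*y**2; no integer root y with |y| ≤ 4.
  x = 4: f_y(4, y) = -3*y**2 - 4*y + 3; no integer root y with |y| ≤ 4.
Only singular point on the grid: (-2, 3).
Classify: substitute x = -2 + u, y = 3 + v and expand: f = u**3 - u**2*v - 2*u*v**2 - v**3 + v**2.
No constant or linear terms (consistent with a singular point). Quadratic part: v**2. Cubic part: u**3 - u**2*v - 2*u*v**2 - v**3.
The quadratic part v**2 is a perfect square, so there is a single (double) tangent line v = 0, i.e. y = 3. Restricting the cubic part to that line (v = 0) leaves u**3 ≠ 0, so f is not divisible by v and the branch is v² ≈ -u**3 to lowest order — this is a cusp.
Classification: cusp.
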